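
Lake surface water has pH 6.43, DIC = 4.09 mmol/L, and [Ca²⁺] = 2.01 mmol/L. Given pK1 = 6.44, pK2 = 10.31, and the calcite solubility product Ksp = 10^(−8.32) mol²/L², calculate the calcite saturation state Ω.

Ω = 0.112

α₂ = 1 / (1 + [H⁺]/K2 + [H⁺]²/(K1K2)) = 1 / (1 + 10^+3.88 + 10^+3.89)
   = 1 / (1 + 7585.8 + 7762.5) = 1/1.5349×10^4 = 6.515×10^-5
[CO3²⁻] = α₂ × DIC = 6.515×10^-5 × 4.09 = 0.0002665 mmol/L = 0.2665 μmol/L
Ksp = 10^(−8.32) = 4.786×10^-9
Ω = [Ca²⁺][CO3²⁻]/Ksp = (2.01×10^-3)(2.665×10^-7) / 4.786×10^-9 = 0.112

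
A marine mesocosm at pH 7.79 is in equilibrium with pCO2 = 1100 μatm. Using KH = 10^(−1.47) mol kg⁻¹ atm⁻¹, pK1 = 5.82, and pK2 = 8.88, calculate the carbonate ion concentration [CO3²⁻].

[CO2*] = KH · pCO2 = 10^(−1.47) × 1100×10^-6 = 3.727×10^-5 mol/kg
α₀ = 1/(1 + K1/[H⁺] + K1K2/[H⁺]²) = 1/(1 + 10^+1.97 + 10^+0.88) = 0.009812
DIC = [CO2*]/α₀ = 3.727×10^-5 / 0.009812 = 3.799 mmol/kg
[CO3²⁻] = α₂·DIC; α₂ = 0.07444, so [CO3²⁻] = 0.07444 × 3.799 = 0.283 mmol/kg

[CO3²⁻] = 0.283 mmol/kg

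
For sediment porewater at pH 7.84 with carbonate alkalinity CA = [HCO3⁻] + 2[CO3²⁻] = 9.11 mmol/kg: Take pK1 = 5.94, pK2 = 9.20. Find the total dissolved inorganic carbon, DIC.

CA = [HCO3⁻] + 2[CO3²⁻] = (α₁ + 2α₂)·DIC
At pH 7.84: [H⁺]/K1 = 10^-1.90 = 0.012589, K2/[H⁺] = 10^-1.36 = 0.043652
α₁ = 1/(1 + 0.012589 + 0.043652) = 1/1.0562 = 0.9468; α₂ = α₁·K2/[H⁺] = 0.04133
α₁ + 2α₂ = 1.0294
DIC = CA / (α₁ + 2α₂) = 9.11 / 1.0294 = 8.85 mmol/kg

DIC = 8.85 mmol/kg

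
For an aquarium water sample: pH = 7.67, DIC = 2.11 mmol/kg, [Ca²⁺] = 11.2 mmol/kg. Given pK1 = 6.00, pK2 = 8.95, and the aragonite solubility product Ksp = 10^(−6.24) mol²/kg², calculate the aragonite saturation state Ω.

Ω = 2.01

α₂ = 1 / (1 + [H⁺]/K2 + [H⁺]²/(K1K2)) = 1 / (1 + 10^+1.28 + 10^-0.39)
   = 1 / (1 + 19.055 + 0.40738) = 1/20.462 = 0.04887
[CO3²⁻] = α₂ × DIC = 0.04887 × 2.11 = 0.1031 mmol/kg
Ksp = 10^(−6.24) = 5.754×10^-7
Ω = [Ca²⁺][CO3²⁻]/Ksp = (11.2×10^-3)(1.031×10^-4) / 5.754×10^-7 = 2.01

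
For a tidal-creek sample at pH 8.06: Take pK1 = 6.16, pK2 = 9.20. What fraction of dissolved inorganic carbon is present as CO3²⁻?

α₂ = 0.0668

α₂ = 1 / (1 + [H⁺]/K2 + [H⁺]²/(K1K2)) = 1 / (1 + 10^+1.14 + 10^-0.76)
   = 1 / (1 + 13.804 + 0.17378) = 1/14.978 = 0.06677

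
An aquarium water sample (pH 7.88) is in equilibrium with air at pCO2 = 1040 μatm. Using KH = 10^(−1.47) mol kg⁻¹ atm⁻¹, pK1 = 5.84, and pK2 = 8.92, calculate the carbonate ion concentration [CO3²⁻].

[CO2*] = KH · pCO2 = 10^(−1.47) × 1040×10^-6 = 3.524×10^-5 mol/kg
α₀ = 1/(1 + K1/[H⁺] + K1K2/[H⁺]²) = 1/(1 + 10^+2.04 + 10^+1.00) = 0.008289
DIC = [CO2*]/α₀ = 3.524×10^-5 / 0.008289 = 4.252 mmol/kg
[CO3²⁻] = α₂·DIC; α₂ = 0.08289, so [CO3²⁻] = 0.08289 × 4.252 = 0.352 mmol/kg

[CO3²⁻] = 0.352 mmol/kg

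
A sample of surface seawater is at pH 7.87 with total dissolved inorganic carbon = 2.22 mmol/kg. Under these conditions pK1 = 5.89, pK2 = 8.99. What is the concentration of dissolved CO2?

[CO2*] = 0.0214 mmol/kg

α₀ = 1 / (1 + K1/[H⁺] + K1K2/[H⁺]²) = 1 / (1 + 10^+1.98 + 10^+0.86)
   = 1 / (1 + 95.499 + 7.2444) = 1/103.74 = 0.009639
[CO2*] = α₀ × DIC = 0.009639 × 2.22 = 0.0214 mmol/kg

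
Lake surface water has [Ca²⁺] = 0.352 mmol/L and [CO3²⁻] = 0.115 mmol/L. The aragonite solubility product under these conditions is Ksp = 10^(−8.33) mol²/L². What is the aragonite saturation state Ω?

Ω = 8.65

Ksp = 10^(−8.33) = 4.677×10^-9
Ω = [Ca²⁺][CO3²⁻]/Ksp = (0.352×10^-3)(0.115×10^-3) / 4.677×10^-9 = 8.65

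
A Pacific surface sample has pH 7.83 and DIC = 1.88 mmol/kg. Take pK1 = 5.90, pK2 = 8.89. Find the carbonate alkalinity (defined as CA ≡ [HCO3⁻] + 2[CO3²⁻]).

CA = 2.01 mmol/kg

CA = [HCO3⁻] + 2[CO3²⁻] = (α₁ + 2α₂)·DIC
At pH 7.83: [H⁺]/K1 = 10^-1.93 = 0.011749, K2/[H⁺] = 10^-1.06 = 0.087096
α₁ = 1/(1 + 0.011749 + 0.087096) = 1/1.0988 = 0.9100; α₂ = α₁·K2/[H⁺] = 0.07926
α₁ + 2α₂ = 1.0686
CA = 1.0686 × 1.88 = 2.01 mmol/kg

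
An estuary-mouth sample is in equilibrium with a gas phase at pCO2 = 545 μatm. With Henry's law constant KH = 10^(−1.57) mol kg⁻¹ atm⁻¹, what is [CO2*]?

[CO2*] = 14.7 μmol/kg

KH = 10^(−1.57) = 2.692×10^-2 mol kg⁻¹ atm⁻¹
[CO2*] = KH · pCO2 = 2.692×10^-2 × 545×10^-6 atm = 1.47×10^-5 mol/kg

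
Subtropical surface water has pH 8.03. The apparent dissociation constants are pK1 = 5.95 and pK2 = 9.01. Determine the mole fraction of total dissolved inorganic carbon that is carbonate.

α₂ = 1 / (1 + [H⁺]/K2 + [H⁺]²/(K1K2)) = 1 / (1 + 10^+0.98 + 10^-1.10)
   = 1 / (1 + 9.5499 + 0.079433) = 1/10.629 = 0.09408

α₂ = 0.0941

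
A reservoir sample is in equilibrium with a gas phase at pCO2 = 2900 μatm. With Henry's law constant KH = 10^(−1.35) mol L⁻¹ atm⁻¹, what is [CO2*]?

[CO2*] = 130 μmol/L

KH = 10^(−1.35) = 4.467×10^-2 mol L⁻¹ atm⁻¹
[CO2*] = KH · pCO2 = 4.467×10^-2 × 2900×10^-6 atm = 1.30×10^-4 mol/L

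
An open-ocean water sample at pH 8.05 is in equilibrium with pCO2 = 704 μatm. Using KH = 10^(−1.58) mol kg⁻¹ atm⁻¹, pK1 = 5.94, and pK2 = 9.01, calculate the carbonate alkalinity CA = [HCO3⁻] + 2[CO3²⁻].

[CO2*] = KH · pCO2 = 10^(−1.58) × 704×10^-6 = 1.852×10^-5 mol/kg
α₀ = 1/(1 + K1/[H⁺] + K1K2/[H⁺]²) = 1/(1 + 10^+2.11 + 10^+1.15) = 0.006947
DIC = [CO2*]/α₀ = 1.852×10^-5 / 0.006947 = 2.666 mmol/kg
CA = (α₁ + 2α₂)·DIC = (0.8949 + 2×0.09813) × 2.666 = 2.91 mmol/kg

CA = 2.91 mmol/kg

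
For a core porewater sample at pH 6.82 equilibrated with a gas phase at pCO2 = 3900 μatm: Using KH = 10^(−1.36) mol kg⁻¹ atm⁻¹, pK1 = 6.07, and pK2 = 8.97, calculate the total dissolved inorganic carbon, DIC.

[CO2*] = KH · pCO2 = 10^(−1.36) × 3900×10^-6 = 1.702×10^-4 mol/kg
α₀ = 1/(1 + K1/[H⁺] + K1K2/[H⁺]²) = 1/(1 + 10^+0.75 + 10^-1.40) = 0.1501
DIC = [CO2*]/α₀ = 1.702×10^-4 / 0.1501 = 1.13 mmol/kg

DIC = 1.13 mmol/kg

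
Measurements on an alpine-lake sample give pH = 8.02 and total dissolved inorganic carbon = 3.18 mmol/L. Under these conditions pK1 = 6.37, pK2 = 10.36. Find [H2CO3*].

α₀ = 1 / (1 + K1/[H⁺] + K1K2/[H⁺]²) = 1 / (1 + 10^+1.65 + 10^-0.69)
   = 1 / (1 + 44.668 + 0.20417) = 1/45.873 = 0.02180
[CO2*] = α₀ × DIC = 0.02180 × 3.18 = 0.0693 mmol/L

[CO2*] = 0.0693 mmol/L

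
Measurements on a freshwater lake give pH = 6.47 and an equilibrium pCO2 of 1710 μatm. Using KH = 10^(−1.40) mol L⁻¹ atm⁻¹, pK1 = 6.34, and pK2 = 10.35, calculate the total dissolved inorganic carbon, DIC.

DIC = 0.160 mmol/L

[CO2*] = KH · pCO2 = 10^(−1.40) × 1710×10^-6 = 6.808×10^-5 mol/L
α₀ = 1/(1 + K1/[H⁺] + K1K2/[H⁺]²) = 1/(1 + 10^+0.13 + 10^-3.75) = 0.4257
DIC = [CO2*]/α₀ = 6.808×10^-5 / 0.4257 = 0.160 mmol/L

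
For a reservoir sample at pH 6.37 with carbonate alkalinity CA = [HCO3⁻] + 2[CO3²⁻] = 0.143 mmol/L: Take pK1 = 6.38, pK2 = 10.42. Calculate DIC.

DIC = 0.289 mmol/L

CA = [HCO3⁻] + 2[CO3²⁻] = (α₁ + 2α₂)·DIC
At pH 6.37: [H⁺]/K1 = 10^0.01 = 1.0233, K2/[H⁺] = 10^-4.05 = 8.9125×10^-5
α₁ = 1/(1 + 1.0233 + 8.9125×10^-5) = 1/2.0234 = 0.4942; α₂ = α₁·K2/[H⁺] = 4.405×10^-5
α₁ + 2α₂ = 0.4943
DIC = CA / (α₁ + 2α₂) = 0.143 / 0.4943 = 0.289 mmol/L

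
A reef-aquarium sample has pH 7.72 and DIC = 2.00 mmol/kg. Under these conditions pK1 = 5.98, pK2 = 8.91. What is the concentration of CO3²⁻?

α₂ = 1 / (1 + [H⁺]/K2 + [H⁺]²/(K1K2)) = 1 / (1 + 10^+1.19 + 10^-0.55)
   = 1 / (1 + 15.488 + 0.28184) = 1/16.770 = 0.05963
[CO3²⁻] = α₂ × DIC = 0.05963 × 2.00 = 0.119 mmol/kg

[CO3²⁻] = 0.119 mmol/kg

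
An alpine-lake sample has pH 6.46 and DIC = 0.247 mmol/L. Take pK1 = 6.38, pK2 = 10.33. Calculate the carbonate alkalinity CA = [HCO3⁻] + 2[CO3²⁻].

CA = [HCO3⁻] + 2[CO3²⁻] = (α₁ + 2α₂)·DIC
At pH 6.46: [H⁺]/K1 = 10^-0.08 = 0.83176, K2/[H⁺] = 10^-3.87 = 0.00013490
α₁ = 1/(1 + 0.83176 + 0.00013490) = 1/1.8319 = 0.5459; α₂ = α₁·K2/[H⁺] = 7.364×10^-5
α₁ + 2α₂ = 0.5460
CA = 0.5460 × 0.247 = 0.135 mmol/L

CA = 0.135 mmol/L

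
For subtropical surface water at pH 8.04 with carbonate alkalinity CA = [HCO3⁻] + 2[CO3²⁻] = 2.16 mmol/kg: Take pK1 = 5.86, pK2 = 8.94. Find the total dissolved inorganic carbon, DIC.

CA = [HCO3⁻] + 2[CO3²⁻] = (α₁ + 2α₂)·DIC
At pH 8.04: [H⁺]/K1 = 10^-2.18 = 0.0066069, K2/[H⁺] = 10^-0.90 = 0.12589
α₁ = 1/(1 + 0.0066069 + 0.12589) = 1/1.1325 = 0.8830; α₂ = α₁·K2/[H⁺] = 0.1112
α₁ + 2α₂ = 1.1053
DIC = CA / (α₁ + 2α₂) = 2.16 / 1.1053 = 1.95 mmol/kg

DIC = 1.95 mmol/kg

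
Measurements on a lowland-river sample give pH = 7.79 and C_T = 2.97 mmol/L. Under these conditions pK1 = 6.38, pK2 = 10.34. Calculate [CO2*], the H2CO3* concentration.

[CO2*] = 0.111 mmol/L

α₀ = 1 / (1 + K1/[H⁺] + K1K2/[H⁺]²) = 1 / (1 + 10^+1.41 + 10^-1.14)
   = 1 / (1 + 25.704 + 0.072444) = 1/26.776 = 0.03735
[CO2*] = α₀ × DIC = 0.03735 × 2.97 = 0.111 mmol/L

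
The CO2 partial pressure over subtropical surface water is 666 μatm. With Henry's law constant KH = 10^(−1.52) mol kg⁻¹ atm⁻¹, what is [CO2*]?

KH = 10^(−1.52) = 3.020×10^-2 mol kg⁻¹ atm⁻¹
[CO2*] = KH · pCO2 = 3.020×10^-2 × 666×10^-6 atm = 2.01×10^-5 mol/kg

[CO2*] = 20.1 μmol/kg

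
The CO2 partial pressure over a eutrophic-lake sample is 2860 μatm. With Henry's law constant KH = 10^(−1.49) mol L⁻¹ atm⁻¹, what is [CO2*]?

[CO2*] = 92.5 μmol/L

KH = 10^(−1.49) = 3.236×10^-2 mol L⁻¹ atm⁻¹
[CO2*] = KH · pCO2 = 3.236×10^-2 × 2860×10^-6 atm = 9.25×10^-5 mol/L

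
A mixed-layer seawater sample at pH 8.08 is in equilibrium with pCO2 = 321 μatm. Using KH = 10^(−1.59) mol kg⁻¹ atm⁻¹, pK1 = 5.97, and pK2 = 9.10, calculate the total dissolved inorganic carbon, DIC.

[CO2*] = KH · pCO2 = 10^(−1.59) × 321×10^-6 = 8.251×10^-6 mol/kg
α₀ = 1/(1 + K1/[H⁺] + K1K2/[H⁺]²) = 1/(1 + 10^+2.11 + 10^+1.09) = 0.007036
DIC = [CO2*]/α₀ = 8.251×10^-6 / 0.007036 = 1.17 mmol/kg

DIC = 1.17 mmol/kg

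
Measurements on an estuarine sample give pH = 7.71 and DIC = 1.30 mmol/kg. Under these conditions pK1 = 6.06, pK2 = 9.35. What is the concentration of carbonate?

α₂ = 1 / (1 + [H⁺]/K2 + [H⁺]²/(K1K2)) = 1 / (1 + 10^+1.64 + 10^-0.01)
   = 1 / (1 + 43.652 + 0.97724) = 1/45.629 = 0.02192
[CO3²⁻] = α₂ × DIC = 0.02192 × 1.30 = 0.0285 mmol/kg

[CO3²⁻] = 0.0285 mmol/kg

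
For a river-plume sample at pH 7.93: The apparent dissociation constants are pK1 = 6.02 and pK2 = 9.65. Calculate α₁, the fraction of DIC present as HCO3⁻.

α₁ = 0.970

α₁ = 1 / (1 + [H⁺]/K1 + K2/[H⁺]) = 1 / (1 + 10^-1.91 + 10^-1.72)
   = 1 / (1 + 0.012303 + 0.019055) = 1/1.0314 = 0.9696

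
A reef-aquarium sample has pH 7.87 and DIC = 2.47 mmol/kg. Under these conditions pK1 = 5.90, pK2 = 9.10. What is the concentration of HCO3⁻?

α₁ = 1 / (1 + [H⁺]/K1 + K2/[H⁺]) = 1 / (1 + 10^-1.97 + 10^-1.23)
   = 1 / (1 + 0.010715 + 0.058884) = 1/1.0696 = 0.9349
[HCO3⁻] = α₁ × DIC = 0.9349 × 2.47 = 2.31 mmol/kg

[HCO3⁻] = 2.31 mmol/kg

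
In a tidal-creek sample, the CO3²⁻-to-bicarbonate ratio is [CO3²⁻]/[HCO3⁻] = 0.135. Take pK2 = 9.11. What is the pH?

pH = 8.24

From K2 = [H⁺][CO3²⁻]/[HCO3⁻]:  pH = pK2 + log₁₀([CO3²⁻]/[HCO3⁻])
log₁₀(0.135) = -0.870
pH = 9.11 + (-0.870) = 8.24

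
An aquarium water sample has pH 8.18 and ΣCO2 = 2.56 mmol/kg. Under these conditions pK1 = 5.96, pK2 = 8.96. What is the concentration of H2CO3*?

α₀ = 1 / (1 + K1/[H⁺] + K1K2/[H⁺]²) = 1 / (1 + 10^+2.22 + 10^+1.44)
   = 1 / (1 + 165.96 + 27.542) = 1/194.50 = 0.005141
[CO2*] = α₀ × DIC = 0.005141 × 2.56 = 0.0132 mmol/kg = 13.2 μmol/kg

[CO2*] = 13.2 μmol/kg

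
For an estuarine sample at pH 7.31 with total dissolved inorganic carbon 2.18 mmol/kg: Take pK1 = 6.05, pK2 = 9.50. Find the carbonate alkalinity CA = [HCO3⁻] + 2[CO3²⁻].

CA = 2.08 mmol/kg

CA = [HCO3⁻] + 2[CO3²⁻] = (α₁ + 2α₂)·DIC
At pH 7.31: [H⁺]/K1 = 10^-1.26 = 0.054954, K2/[H⁺] = 10^-2.19 = 0.0064565
α₁ = 1/(1 + 0.054954 + 0.0064565) = 1/1.0614 = 0.9421; α₂ = α₁·K2/[H⁺] = 0.006083
α₁ + 2α₂ = 0.9543
CA = 0.9543 × 2.18 = 2.08 mmol/kg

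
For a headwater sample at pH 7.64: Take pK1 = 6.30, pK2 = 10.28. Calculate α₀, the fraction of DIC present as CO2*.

α₀ = 1 / (1 + K1/[H⁺] + K1K2/[H⁺]²) = 1 / (1 + 10^+1.34 + 10^-1.30)
   = 1 / (1 + 21.878 + 0.050119) = 1/22.928 = 0.04362

α₀ = 0.0436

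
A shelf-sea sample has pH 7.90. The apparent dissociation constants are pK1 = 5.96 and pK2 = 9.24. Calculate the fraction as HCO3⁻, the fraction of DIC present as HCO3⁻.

α₁ = 0.946

α₁ = 1 / (1 + [H⁺]/K1 + K2/[H⁺]) = 1 / (1 + 10^-1.94 + 10^-1.34)
   = 1 / (1 + 0.011482 + 0.045709) = 1/1.0572 = 0.9459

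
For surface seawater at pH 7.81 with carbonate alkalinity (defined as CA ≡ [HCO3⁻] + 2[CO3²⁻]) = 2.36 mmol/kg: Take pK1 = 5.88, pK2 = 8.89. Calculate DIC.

CA = [HCO3⁻] + 2[CO3²⁻] = (α₁ + 2α₂)·DIC
At pH 7.81: [H⁺]/K1 = 10^-1.93 = 0.011749, K2/[H⁺] = 10^-1.08 = 0.083176
α₁ = 1/(1 + 0.011749 + 0.083176) = 1/1.0949 = 0.9133; α₂ = α₁·K2/[H⁺] = 0.07597
α₁ + 2α₂ = 1.0652
DIC = CA / (α₁ + 2α₂) = 2.36 / 1.0652 = 2.22 mmol/kg

DIC = 2.22 mmol/kg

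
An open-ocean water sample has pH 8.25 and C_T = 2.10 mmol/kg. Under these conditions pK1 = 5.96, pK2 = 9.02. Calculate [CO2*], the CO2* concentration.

[CO2*] = 9.17 μmol/kg

α₀ = 1 / (1 + K1/[H⁺] + K1K2/[H⁺]²) = 1 / (1 + 10^+2.29 + 10^+1.52)
   = 1 / (1 + 194.98 + 33.113) = 1/229.10 = 0.004365
[CO2*] = α₀ × DIC = 0.004365 × 2.10 = 0.00917 mmol/kg = 9.17 μmol/kg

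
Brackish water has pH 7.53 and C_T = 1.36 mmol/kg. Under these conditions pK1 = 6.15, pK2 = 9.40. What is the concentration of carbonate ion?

[CO3²⁻] = 17.4 μmol/kg

α₂ = 1 / (1 + [H⁺]/K2 + [H⁺]²/(K1K2)) = 1 / (1 + 10^+1.87 + 10^+0.49)
   = 1 / (1 + 74.131 + 3.0903) = 1/78.221 = 0.01278
[CO3²⁻] = α₂ × DIC = 0.01278 × 1.36 = 0.0174 mmol/kg = 17.4 μmol/kg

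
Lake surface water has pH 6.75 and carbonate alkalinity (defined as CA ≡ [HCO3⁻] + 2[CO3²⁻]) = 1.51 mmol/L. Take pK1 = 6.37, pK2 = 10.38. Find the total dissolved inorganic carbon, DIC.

CA = [HCO3⁻] + 2[CO3²⁻] = (α₁ + 2α₂)·DIC
At pH 6.75: [H⁺]/K1 = 10^-0.38 = 0.41687, K2/[H⁺] = 10^-3.63 = 0.00023442
α₁ = 1/(1 + 0.41687 + 0.00023442) = 1/1.4171 = 0.7057; α₂ = α₁·K2/[H⁺] = 0.0001654
α₁ + 2α₂ = 0.7060
DIC = CA / (α₁ + 2α₂) = 1.51 / 0.7060 = 2.14 mmol/L

DIC = 2.14 mmol/L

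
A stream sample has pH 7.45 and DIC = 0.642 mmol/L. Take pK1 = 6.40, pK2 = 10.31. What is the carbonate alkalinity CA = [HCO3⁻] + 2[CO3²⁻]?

CA = 0.590 mmol/L

CA = [HCO3⁻] + 2[CO3²⁻] = (α₁ + 2α₂)·DIC
At pH 7.45: [H⁺]/K1 = 10^-1.05 = 0.089125, K2/[H⁺] = 10^-2.86 = 0.0013804
α₁ = 1/(1 + 0.089125 + 0.0013804) = 1/1.0905 = 0.9170; α₂ = α₁·K2/[H⁺] = 0.001266
α₁ + 2α₂ = 0.9195
CA = 0.9195 × 0.642 = 0.590 mmol/L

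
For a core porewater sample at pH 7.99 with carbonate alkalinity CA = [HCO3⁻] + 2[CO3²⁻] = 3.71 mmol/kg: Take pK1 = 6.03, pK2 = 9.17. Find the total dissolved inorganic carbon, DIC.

DIC = 3.53 mmol/kg

CA = [HCO3⁻] + 2[CO3²⁻] = (α₁ + 2α₂)·DIC
At pH 7.99: [H⁺]/K1 = 10^-1.96 = 0.010965, K2/[H⁺] = 10^-1.18 = 0.066069
α₁ = 1/(1 + 0.010965 + 0.066069) = 1/1.0770 = 0.9285; α₂ = α₁·K2/[H⁺] = 0.06134
α₁ + 2α₂ = 1.0512
DIC = CA / (α₁ + 2α₂) = 3.71 / 1.0512 = 3.53 mmol/kg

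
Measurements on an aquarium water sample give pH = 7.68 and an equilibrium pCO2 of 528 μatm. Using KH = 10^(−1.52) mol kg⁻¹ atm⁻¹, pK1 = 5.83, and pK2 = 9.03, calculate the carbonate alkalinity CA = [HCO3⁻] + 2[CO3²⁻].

CA = 1.23 mmol/kg

[CO2*] = KH · pCO2 = 10^(−1.52) × 528×10^-6 = 1.595×10^-5 mol/kg
α₀ = 1/(1 + K1/[H⁺] + K1K2/[H⁺]²) = 1/(1 + 10^+1.85 + 10^+0.50) = 0.01334
DIC = [CO2*]/α₀ = 1.595×10^-5 / 0.01334 = 1.195 mmol/kg
CA = (α₁ + 2α₂)·DIC = (0.9445 + 2×0.04219) × 1.195 = 1.23 mmol/kg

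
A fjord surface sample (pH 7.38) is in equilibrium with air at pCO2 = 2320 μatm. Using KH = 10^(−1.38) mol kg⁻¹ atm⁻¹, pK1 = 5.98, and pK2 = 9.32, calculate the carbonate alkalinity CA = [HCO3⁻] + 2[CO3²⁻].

[CO2*] = KH · pCO2 = 10^(−1.38) × 2320×10^-6 = 9.671×10^-5 mol/kg
α₀ = 1/(1 + K1/[H⁺] + K1K2/[H⁺]²) = 1/(1 + 10^+1.40 + 10^-0.54) = 0.03787
DIC = [CO2*]/α₀ = 9.671×10^-5 / 0.03787 = 2.554 mmol/kg
CA = (α₁ + 2α₂)·DIC = (0.9512 + 2×0.01092) × 2.554 = 2.49 mmol/kg

CA = 2.49 mmol/kg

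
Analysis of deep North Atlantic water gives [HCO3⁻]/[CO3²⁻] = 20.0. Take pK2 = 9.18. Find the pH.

pH = 7.88

From K2 = [H⁺][CO3²⁻]/[HCO3⁻]:  pH = pK2 − log₁₀([HCO3⁻]/[CO3²⁻])
log₁₀(20.0) = +1.301
pH = 9.18 − (+1.301) = 7.88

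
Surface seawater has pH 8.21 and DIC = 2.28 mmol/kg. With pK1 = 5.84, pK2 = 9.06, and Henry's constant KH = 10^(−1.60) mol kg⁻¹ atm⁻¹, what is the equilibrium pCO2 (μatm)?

pCO2 = 338 μatm

α₀ = 1 / (1 + K1/[H⁺] + K1K2/[H⁺]²) = 1 / (1 + 10^+2.37 + 10^+1.52)
   = 1 / (1 + 234.42 + 33.113) = 1/268.54 = 0.003724
[CO2*] = α₀ × DIC = 0.003724 × 2.28 = 0.008490 mmol/kg = 8.490 μmol/kg
pCO2 = [CO2*]/KH = 8.490×10^-6 / 2.512×10^-2 = 338 μatm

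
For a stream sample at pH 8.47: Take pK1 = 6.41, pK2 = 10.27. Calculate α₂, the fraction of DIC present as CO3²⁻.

α₂ = 1 / (1 + [H⁺]/K2 + [H⁺]²/(K1K2)) = 1 / (1 + 10^+1.80 + 10^-0.26)
   = 1 / (1 + 63.096 + 0.54954) = 1/64.645 = 0.01547

α₂ = 0.0155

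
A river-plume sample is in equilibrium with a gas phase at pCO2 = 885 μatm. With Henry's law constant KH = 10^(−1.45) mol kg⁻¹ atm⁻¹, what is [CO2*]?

[CO2*] = 31.4 μmol/kg

KH = 10^(−1.45) = 3.548×10^-2 mol kg⁻¹ atm⁻¹
[CO2*] = KH · pCO2 = 3.548×10^-2 × 885×10^-6 atm = 3.14×10^-5 mol/kg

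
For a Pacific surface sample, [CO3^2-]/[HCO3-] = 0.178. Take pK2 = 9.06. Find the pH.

pH = 8.31

From K2 = [H⁺][CO3^2-]/[HCO3-]:  pH = pK2 + log₁₀([CO3^2-]/[HCO3-])
log₁₀(0.178) = -0.750
pH = 9.06 + (-0.750) = 8.31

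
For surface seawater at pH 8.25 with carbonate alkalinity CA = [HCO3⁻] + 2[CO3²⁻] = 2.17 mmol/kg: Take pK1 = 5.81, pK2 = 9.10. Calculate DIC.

DIC = 1.94 mmol/kg

CA = [HCO3⁻] + 2[CO3²⁻] = (α₁ + 2α₂)·DIC
At pH 8.25: [H⁺]/K1 = 10^-2.44 = 0.0036308, K2/[H⁺] = 10^-0.85 = 0.14125
α₁ = 1/(1 + 0.0036308 + 0.14125) = 1/1.1449 = 0.8735; α₂ = α₁·K2/[H⁺] = 0.1234
α₁ + 2α₂ = 1.1202
DIC = CA / (α₁ + 2α₂) = 2.17 / 1.1202 = 1.94 mmol/kg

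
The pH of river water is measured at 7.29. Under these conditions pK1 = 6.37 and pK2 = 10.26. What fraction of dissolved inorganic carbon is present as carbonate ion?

α₂ = 1 / (1 + [H⁺]/K2 + [H⁺]²/(K1K2)) = 1 / (1 + 10^+2.97 + 10^+2.05)
   = 1 / (1 + 933.25 + 112.20) = 1/1046.5 = 0.0009556

α₂ = 0.000956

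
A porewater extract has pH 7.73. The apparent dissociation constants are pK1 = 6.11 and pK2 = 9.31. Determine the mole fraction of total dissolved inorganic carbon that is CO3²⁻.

α₂ = 1 / (1 + [H⁺]/K2 + [H⁺]²/(K1K2)) = 1 / (1 + 10^+1.58 + 10^-0.04)
   = 1 / (1 + 38.019 + 0.91201) = 1/39.931 = 0.02504

α₂ = 0.0250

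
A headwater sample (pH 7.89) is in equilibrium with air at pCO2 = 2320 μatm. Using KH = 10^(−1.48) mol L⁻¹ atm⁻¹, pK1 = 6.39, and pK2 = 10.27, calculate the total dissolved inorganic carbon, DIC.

[CO2*] = KH · pCO2 = 10^(−1.48) × 2320×10^-6 = 7.682×10^-5 mol/L
α₀ = 1/(1 + K1/[H⁺] + K1K2/[H⁺]²) = 1/(1 + 10^+1.50 + 10^-0.88) = 0.03053
DIC = [CO2*]/α₀ = 7.682×10^-5 / 0.03053 = 2.52 mmol/L

DIC = 2.52 mmol/L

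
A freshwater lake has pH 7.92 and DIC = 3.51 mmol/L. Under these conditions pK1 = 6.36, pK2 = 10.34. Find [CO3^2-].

[CO3²⁻] = 12.9 μmol/L

α₂ = 1 / (1 + [H⁺]/K2 + [H⁺]²/(K1K2)) = 1 / (1 + 10^+2.42 + 10^+0.86)
   = 1 / (1 + 263.03 + 7.2444) = 1/271.27 = 0.003686
[CO3²⁻] = α₂ × DIC = 0.003686 × 3.51 = 0.0129 mmol/L = 12.9 μmol/L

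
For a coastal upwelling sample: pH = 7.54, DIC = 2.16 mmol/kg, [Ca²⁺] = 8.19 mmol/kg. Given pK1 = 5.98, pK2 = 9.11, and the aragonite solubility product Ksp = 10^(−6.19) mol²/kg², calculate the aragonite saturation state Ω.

α₂ = 1 / (1 + [H⁺]/K2 + [H⁺]²/(K1K2)) = 1 / (1 + 10^+1.57 + 10^+0.01)
   = 1 / (1 + 37.154 + 1.0233) = 1/39.177 = 0.02553
[CO3²⁻] = α₂ × DIC = 0.02553 × 2.16 = 0.05513 mmol/kg
Ksp = 10^(−6.19) = 6.457×10^-7
Ω = [Ca²⁺][CO3²⁻]/Ksp = (8.19×10^-3)(5.513×10^-5) / 6.457×10^-7 = 0.699

Ω = 0.699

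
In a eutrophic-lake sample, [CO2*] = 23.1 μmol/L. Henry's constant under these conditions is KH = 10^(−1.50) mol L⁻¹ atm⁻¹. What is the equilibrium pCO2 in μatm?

KH = 10^(−1.50) = 3.162×10^-2 mol L⁻¹ atm⁻¹
pCO2 = [CO2*]/KH = 23.1×10^-6 / 3.162×10^-2 = 7.30×10^-4 atm = 730 μatm

pCO2 = 730 μatm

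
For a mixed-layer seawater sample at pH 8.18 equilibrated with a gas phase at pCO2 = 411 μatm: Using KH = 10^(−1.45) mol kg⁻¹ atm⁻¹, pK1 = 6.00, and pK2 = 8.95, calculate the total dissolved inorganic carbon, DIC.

[CO2*] = KH · pCO2 = 10^(−1.45) × 411×10^-6 = 1.458×10^-5 mol/kg
α₀ = 1/(1 + K1/[H⁺] + K1K2/[H⁺]²) = 1/(1 + 10^+2.18 + 10^+1.41) = 0.005616
DIC = [CO2*]/α₀ = 1.458×10^-5 / 0.005616 = 2.60 mmol/kg

DIC = 2.60 mmol/kg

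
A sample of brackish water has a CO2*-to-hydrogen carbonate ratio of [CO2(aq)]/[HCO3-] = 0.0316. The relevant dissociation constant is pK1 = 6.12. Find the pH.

pH = 7.62

From K1 = [H⁺][HCO3-]/[CO2(aq)]:  pH = pK1 − log₁₀([CO2(aq)]/[HCO3-])
log₁₀(0.0316) = -1.500
pH = 6.12 − (-1.500) = 7.62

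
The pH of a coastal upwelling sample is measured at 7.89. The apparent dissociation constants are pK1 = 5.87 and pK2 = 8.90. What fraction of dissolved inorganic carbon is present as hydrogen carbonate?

α₁ = 0.903

α₁ = 1 / (1 + [H⁺]/K1 + K2/[H⁺]) = 1 / (1 + 10^-2.02 + 10^-1.01)
   = 1 / (1 + 0.0095499 + 0.097724) = 1/1.1073 = 0.9031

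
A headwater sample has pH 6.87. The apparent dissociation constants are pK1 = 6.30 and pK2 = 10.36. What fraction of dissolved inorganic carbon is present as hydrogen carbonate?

α₁ = 0.788

α₁ = 1 / (1 + [H⁺]/K1 + K2/[H⁺]) = 1 / (1 + 10^-0.57 + 10^-3.49)
   = 1 / (1 + 0.26915 + 0.00032359) = 1/1.2695 = 0.7877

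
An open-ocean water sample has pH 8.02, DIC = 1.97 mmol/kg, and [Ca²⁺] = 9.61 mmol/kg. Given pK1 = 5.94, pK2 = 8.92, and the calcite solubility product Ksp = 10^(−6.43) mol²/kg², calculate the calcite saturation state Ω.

Ω = 5.66

α₂ = 1 / (1 + [H⁺]/K2 + [H⁺]²/(K1K2)) = 1 / (1 + 10^+0.90 + 10^-1.18)
   = 1 / (1 + 7.9433 + 0.066069) = 1/9.0094 = 0.1110
[CO3²⁻] = α₂ × DIC = 0.1110 × 1.97 = 0.2187 mmol/kg
Ksp = 10^(−6.43) = 3.715×10^-7
Ω = [Ca²⁺][CO3²⁻]/Ksp = (9.61×10^-3)(2.187×10^-4) / 3.715×10^-7 = 5.66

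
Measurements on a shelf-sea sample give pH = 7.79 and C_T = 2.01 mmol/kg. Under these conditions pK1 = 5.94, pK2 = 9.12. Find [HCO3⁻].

α₁ = 1 / (1 + [H⁺]/K1 + K2/[H⁺]) = 1 / (1 + 10^-1.85 + 10^-1.33)
   = 1 / (1 + 0.014125 + 0.046774) = 1/1.0609 = 0.9426
[HCO3⁻] = α₁ × DIC = 0.9426 × 2.01 = 1.89 mmol/kg

[HCO3⁻] = 1.89 mmol/kg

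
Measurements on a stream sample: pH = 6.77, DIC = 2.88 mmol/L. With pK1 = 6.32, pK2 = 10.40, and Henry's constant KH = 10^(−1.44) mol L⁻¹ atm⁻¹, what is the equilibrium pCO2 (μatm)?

α₀ = 1 / (1 + K1/[H⁺] + K1K2/[H⁺]²) = 1 / (1 + 10^+0.45 + 10^-3.18)
   = 1 / (1 + 2.8184 + 0.00066069) = 1/3.8190 = 0.2618
[CO2*] = α₀ × DIC = 0.2618 × 2.88 = 0.7541 mmol/L
pCO2 = [CO2*]/KH = 7.541×10^-4 / 3.631×10^-2 = 2.08×10^4 μatm

pCO2 = 2.08×10^4 μatm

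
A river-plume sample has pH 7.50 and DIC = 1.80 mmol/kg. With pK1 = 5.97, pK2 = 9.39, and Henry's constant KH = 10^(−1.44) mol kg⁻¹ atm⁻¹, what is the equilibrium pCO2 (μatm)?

pCO2 = 1400 μatm

α₀ = 1 / (1 + K1/[H⁺] + K1K2/[H⁺]²) = 1 / (1 + 10^+1.53 + 10^-0.36)
   = 1 / (1 + 33.884 + 0.43652) = 1/35.321 = 0.02831
[CO2*] = α₀ × DIC = 0.02831 × 1.80 = 0.05096 mmol/kg
pCO2 = [CO2*]/KH = 5.096×10^-5 / 3.631×10^-2 = 1400 μatm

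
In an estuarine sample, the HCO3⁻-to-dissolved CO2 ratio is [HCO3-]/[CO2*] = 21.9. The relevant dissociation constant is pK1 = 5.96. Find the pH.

pH = 7.30

From K1 = [H⁺][HCO3-]/[CO2*]:  pH = pK1 + log₁₀([HCO3-]/[CO2*])
log₁₀(21.9) = +1.340
pH = 5.96 + (+1.340) = 7.30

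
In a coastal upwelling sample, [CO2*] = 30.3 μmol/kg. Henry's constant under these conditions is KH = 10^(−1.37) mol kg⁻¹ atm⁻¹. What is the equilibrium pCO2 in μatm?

pCO2 = 710 μatm

KH = 10^(−1.37) = 4.266×10^-2 mol kg⁻¹ atm⁻¹
pCO2 = [CO2*]/KH = 30.3×10^-6 / 4.266×10^-2 = 7.10×10^-4 atm = 710 μatm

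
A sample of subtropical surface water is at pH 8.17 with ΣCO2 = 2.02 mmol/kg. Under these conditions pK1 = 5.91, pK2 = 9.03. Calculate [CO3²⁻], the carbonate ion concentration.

α₂ = 1 / (1 + [H⁺]/K2 + [H⁺]²/(K1K2)) = 1 / (1 + 10^+0.86 + 10^-1.40)
   = 1 / (1 + 7.2444 + 0.039811) = 1/8.2842 = 0.1207
[CO3²⁻] = α₂ × DIC = 0.1207 × 2.02 = 0.244 mmol/kg

[CO3²⁻] = 0.244 mmol/kg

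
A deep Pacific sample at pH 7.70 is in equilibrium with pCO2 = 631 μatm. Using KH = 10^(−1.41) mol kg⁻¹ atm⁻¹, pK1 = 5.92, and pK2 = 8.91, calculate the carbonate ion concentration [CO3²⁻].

[CO2*] = KH · pCO2 = 10^(−1.41) × 631×10^-6 = 2.455×10^-5 mol/kg
α₀ = 1/(1 + K1/[H⁺] + K1K2/[H⁺]²) = 1/(1 + 10^+1.78 + 10^+0.57) = 0.01539
DIC = [CO2*]/α₀ = 2.455×10^-5 / 0.01539 = 1.595 mmol/kg
[CO3²⁻] = α₂·DIC; α₂ = 0.05718, so [CO3²⁻] = 0.05718 × 1.595 = 0.0912 mmol/kg

[CO3²⁻] = 0.0912 mmol/kg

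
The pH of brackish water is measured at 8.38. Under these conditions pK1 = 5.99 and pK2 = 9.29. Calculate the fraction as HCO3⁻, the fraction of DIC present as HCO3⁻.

α₁ = 0.887

α₁ = 1 / (1 + [H⁺]/K1 + K2/[H⁺]) = 1 / (1 + 10^-2.39 + 10^-0.91)
   = 1 / (1 + 0.0040738 + 0.12303) = 1/1.1271 = 0.8872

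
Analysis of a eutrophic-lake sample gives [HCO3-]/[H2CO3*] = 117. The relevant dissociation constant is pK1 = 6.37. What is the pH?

pH = 8.44

From K1 = [H⁺][HCO3-]/[H2CO3*]:  pH = pK1 + log₁₀([HCO3-]/[H2CO3*])
log₁₀(117) = +2.068
pH = 6.37 + (+2.068) = 8.44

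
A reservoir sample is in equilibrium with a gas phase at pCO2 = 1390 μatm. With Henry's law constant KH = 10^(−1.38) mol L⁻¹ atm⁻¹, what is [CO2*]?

[CO2*] = 57.9 μmol/L

KH = 10^(−1.38) = 4.169×10^-2 mol L⁻¹ atm⁻¹
[CO2*] = KH · pCO2 = 4.169×10^-2 × 1390×10^-6 atm = 5.79×10^-5 mol/L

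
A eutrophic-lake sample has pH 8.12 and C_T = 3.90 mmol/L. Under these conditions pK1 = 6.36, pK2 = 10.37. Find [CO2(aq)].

[CO2*] = 0.0663 mmol/L

α₀ = 1 / (1 + K1/[H⁺] + K1K2/[H⁺]²) = 1 / (1 + 10^+1.76 + 10^-0.49)
   = 1 / (1 + 57.544 + 0.32359) = 1/58.868 = 0.01699
[CO2*] = α₀ × DIC = 0.01699 × 3.90 = 0.0663 mmol/L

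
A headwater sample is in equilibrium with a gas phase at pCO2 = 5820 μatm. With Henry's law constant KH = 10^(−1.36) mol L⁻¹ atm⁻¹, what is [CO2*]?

[CO2*] = 254 μmol/L

KH = 10^(−1.36) = 4.365×10^-2 mol L⁻¹ atm⁻¹
[CO2*] = KH · pCO2 = 4.365×10^-2 × 5820×10^-6 atm = 2.54×10^-4 mol/L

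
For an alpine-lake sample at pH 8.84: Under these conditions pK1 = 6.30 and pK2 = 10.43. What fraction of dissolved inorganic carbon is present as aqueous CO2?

α₀ = 0.00280

α₀ = 1 / (1 + K1/[H⁺] + K1K2/[H⁺]²) = 1 / (1 + 10^+2.54 + 10^+0.95)
   = 1 / (1 + 346.74 + 8.9125) = 1/356.65 = 0.002804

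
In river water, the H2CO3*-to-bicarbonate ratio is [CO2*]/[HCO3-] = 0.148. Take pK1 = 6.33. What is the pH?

From K1 = [H⁺][HCO3-]/[CO2*]:  pH = pK1 − log₁₀([CO2*]/[HCO3-])
log₁₀(0.148) = -0.830
pH = 6.33 − (-0.830) = 7.16

pH = 7.16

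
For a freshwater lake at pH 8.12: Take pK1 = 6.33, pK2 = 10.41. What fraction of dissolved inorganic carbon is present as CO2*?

α₀ = 0.0159

α₀ = 1 / (1 + K1/[H⁺] + K1K2/[H⁺]²) = 1 / (1 + 10^+1.79 + 10^-0.50)
   = 1 / (1 + 61.660 + 0.31623) = 1/62.976 = 0.01588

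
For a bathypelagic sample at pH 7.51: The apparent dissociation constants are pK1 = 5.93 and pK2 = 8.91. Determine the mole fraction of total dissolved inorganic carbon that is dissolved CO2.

α₀ = 1 / (1 + K1/[H⁺] + K1K2/[H⁺]²) = 1 / (1 + 10^+1.58 + 10^+0.18)
   = 1 / (1 + 38.019 + 1.5136) = 1/40.533 = 0.02467

α₀ = 0.0247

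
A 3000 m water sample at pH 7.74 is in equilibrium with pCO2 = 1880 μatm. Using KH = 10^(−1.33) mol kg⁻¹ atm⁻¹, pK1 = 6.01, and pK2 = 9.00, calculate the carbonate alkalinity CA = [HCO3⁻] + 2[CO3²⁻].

CA = 5.24 mmol/kg

[CO2*] = KH · pCO2 = 10^(−1.33) × 1880×10^-6 = 8.793×10^-5 mol/kg
α₀ = 1/(1 + K1/[H⁺] + K1K2/[H⁺]²) = 1/(1 + 10^+1.73 + 10^+0.47) = 0.01734
DIC = [CO2*]/α₀ = 8.793×10^-5 / 0.01734 = 5.070 mmol/kg
CA = (α₁ + 2α₂)·DIC = (0.9315 + 2×0.05119) × 5.070 = 5.24 mmol/kg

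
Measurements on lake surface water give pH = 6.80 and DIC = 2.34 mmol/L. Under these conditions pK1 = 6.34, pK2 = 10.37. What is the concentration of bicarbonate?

[HCO3⁻] = 1.74 mmol/L

α₁ = 1 / (1 + [H⁺]/K1 + K2/[H⁺]) = 1 / (1 + 10^-0.46 + 10^-3.57)
   = 1 / (1 + 0.34674 + 0.00026915) = 1/1.3470 = 0.7424
[HCO3⁻] = α₁ × DIC = 0.7424 × 2.34 = 1.74 mmol/L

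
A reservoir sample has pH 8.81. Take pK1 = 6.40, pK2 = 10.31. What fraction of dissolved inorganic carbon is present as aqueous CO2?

α₀ = 0.00376

α₀ = 1 / (1 + K1/[H⁺] + K1K2/[H⁺]²) = 1 / (1 + 10^+2.41 + 10^+0.91)
   = 1 / (1 + 257.04 + 8.1283) = 1/266.17 = 0.003757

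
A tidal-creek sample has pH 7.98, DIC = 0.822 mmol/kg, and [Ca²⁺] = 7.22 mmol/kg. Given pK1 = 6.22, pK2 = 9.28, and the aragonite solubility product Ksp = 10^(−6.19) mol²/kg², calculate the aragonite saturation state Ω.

Ω = 0.432

α₂ = 1 / (1 + [H⁺]/K2 + [H⁺]²/(K1K2)) = 1 / (1 + 10^+1.30 + 10^-0.46)
   = 1 / (1 + 19.953 + 0.34674) = 1/21.299 = 0.04695
[CO3²⁻] = α₂ × DIC = 0.04695 × 0.822 = 0.03859 mmol/kg
Ksp = 10^(−6.19) = 6.457×10^-7
Ω = [Ca²⁺][CO3²⁻]/Ksp = (7.22×10^-3)(3.859×10^-5) / 6.457×10^-7 = 0.432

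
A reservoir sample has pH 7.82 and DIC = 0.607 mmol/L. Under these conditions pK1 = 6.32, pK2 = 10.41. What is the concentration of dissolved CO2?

[CO2*] = 18.6 μmol/L

α₀ = 1 / (1 + K1/[H⁺] + K1K2/[H⁺]²) = 1 / (1 + 10^+1.50 + 10^-1.09)
   = 1 / (1 + 31.623 + 0.081283) = 1/32.704 = 0.03058
[CO2*] = α₀ × DIC = 0.03058 × 0.607 = 0.0186 mmol/L = 18.6 μmol/L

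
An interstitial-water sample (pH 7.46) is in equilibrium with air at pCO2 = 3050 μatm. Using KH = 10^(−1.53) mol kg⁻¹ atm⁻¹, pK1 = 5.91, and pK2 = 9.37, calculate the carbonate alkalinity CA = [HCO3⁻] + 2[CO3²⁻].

[CO2*] = KH · pCO2 = 10^(−1.53) × 3050×10^-6 = 9.001×10^-5 mol/kg
α₀ = 1/(1 + K1/[H⁺] + K1K2/[H⁺]²) = 1/(1 + 10^+1.55 + 10^-0.36) = 0.02709
DIC = [CO2*]/α₀ = 9.001×10^-5 / 0.02709 = 3.323 mmol/kg
CA = (α₁ + 2α₂)·DIC = (0.9611 + 2×0.01182) × 3.323 = 3.27 mmol/kg

CA = 3.27 mmol/kg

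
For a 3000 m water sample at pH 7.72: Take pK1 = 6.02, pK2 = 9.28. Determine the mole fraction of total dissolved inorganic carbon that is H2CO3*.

α₀ = 0.0190

α₀ = 1 / (1 + K1/[H⁺] + K1K2/[H⁺]²) = 1 / (1 + 10^+1.70 + 10^+0.14)
   = 1 / (1 + 50.119 + 1.3804) = 1/52.499 = 0.01905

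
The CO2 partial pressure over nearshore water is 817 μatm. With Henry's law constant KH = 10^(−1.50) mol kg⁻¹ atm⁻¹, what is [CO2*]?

[CO2*] = 25.8 μmol/kg

KH = 10^(−1.50) = 3.162×10^-2 mol kg⁻¹ atm⁻¹
[CO2*] = KH · pCO2 = 3.162×10^-2 × 817×10^-6 atm = 2.58×10^-5 mol/kg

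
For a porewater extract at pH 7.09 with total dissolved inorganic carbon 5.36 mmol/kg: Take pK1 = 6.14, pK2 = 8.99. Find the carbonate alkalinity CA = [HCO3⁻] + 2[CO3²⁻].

CA = 4.89 mmol/kg

CA = [HCO3⁻] + 2[CO3²⁻] = (α₁ + 2α₂)·DIC
At pH 7.09: [H⁺]/K1 = 10^-0.95 = 0.11220, K2/[H⁺] = 10^-1.90 = 0.012589
α₁ = 1/(1 + 0.11220 + 0.012589) = 1/1.1248 = 0.8891; α₂ = α₁·K2/[H⁺] = 0.01119
α₁ + 2α₂ = 0.9114
CA = 0.9114 × 5.36 = 4.89 mmol/kg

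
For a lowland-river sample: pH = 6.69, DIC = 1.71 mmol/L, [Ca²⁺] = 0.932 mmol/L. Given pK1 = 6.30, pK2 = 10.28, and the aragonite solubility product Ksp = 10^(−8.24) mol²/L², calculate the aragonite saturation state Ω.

Ω = 0.0506

α₂ = 1 / (1 + [H⁺]/K2 + [H⁺]²/(K1K2)) = 1 / (1 + 10^+3.59 + 10^+3.20)
   = 1 / (1 + 3890.5 + 1584.9) = 1/5476.3 = 0.0001826
[CO3²⁻] = α₂ × DIC = 0.0001826 × 1.71 = 0.0003123 mmol/L = 0.3123 μmol/L
Ksp = 10^(−8.24) = 5.754×10^-9
Ω = [Ca²⁺][CO3²⁻]/Ksp = (0.932×10^-3)(3.123×10^-7) / 5.754×10^-9 = 0.0506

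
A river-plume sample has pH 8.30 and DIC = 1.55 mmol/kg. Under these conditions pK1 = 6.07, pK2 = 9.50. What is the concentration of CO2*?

α₀ = 1 / (1 + K1/[H⁺] + K1K2/[H⁺]²) = 1 / (1 + 10^+2.23 + 10^+1.03)
   = 1 / (1 + 169.82 + 10.715) = 1/181.54 = 0.005508
[CO2*] = α₀ × DIC = 0.005508 × 1.55 = 0.00854 mmol/kg = 8.54 μmol/kg

[CO2*] = 8.54 μmol/kg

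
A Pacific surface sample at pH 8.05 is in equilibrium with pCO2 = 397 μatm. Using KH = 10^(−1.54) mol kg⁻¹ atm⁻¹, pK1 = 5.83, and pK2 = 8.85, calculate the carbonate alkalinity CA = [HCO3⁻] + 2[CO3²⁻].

CA = 2.50 mmol/kg

[CO2*] = KH · pCO2 = 10^(−1.54) × 397×10^-6 = 1.145×10^-5 mol/kg
α₀ = 1/(1 + K1/[H⁺] + K1K2/[H⁺]²) = 1/(1 + 10^+2.22 + 10^+1.42) = 0.005174
DIC = [CO2*]/α₀ = 1.145×10^-5 / 0.005174 = 2.213 mmol/kg
CA = (α₁ + 2α₂)·DIC = (0.8587 + 2×0.1361) × 2.213 = 2.50 mmol/kg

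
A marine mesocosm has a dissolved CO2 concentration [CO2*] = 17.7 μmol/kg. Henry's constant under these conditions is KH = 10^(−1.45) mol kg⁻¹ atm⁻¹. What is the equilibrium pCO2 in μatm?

KH = 10^(−1.45) = 3.548×10^-2 mol kg⁻¹ atm⁻¹
pCO2 = [CO2*]/KH = 17.7×10^-6 / 3.548×10^-2 = 4.99×10^-4 atm = 499 μatm

pCO2 = 499 μatm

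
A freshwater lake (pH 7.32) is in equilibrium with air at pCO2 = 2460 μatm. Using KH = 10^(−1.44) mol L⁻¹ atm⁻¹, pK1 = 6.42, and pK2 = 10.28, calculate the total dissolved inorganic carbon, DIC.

[CO2*] = KH · pCO2 = 10^(−1.44) × 2460×10^-6 = 8.932×10^-5 mol/L
α₀ = 1/(1 + K1/[H⁺] + K1K2/[H⁺]²) = 1/(1 + 10^+0.90 + 10^-2.06) = 0.1117
DIC = [CO2*]/α₀ = 8.932×10^-5 / 0.1117 = 0.800 mmol/L

DIC = 0.800 mmol/L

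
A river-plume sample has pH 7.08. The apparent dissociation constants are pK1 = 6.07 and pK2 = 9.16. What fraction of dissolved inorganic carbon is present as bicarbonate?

α₁ = 0.904

α₁ = 1 / (1 + [H⁺]/K1 + K2/[H⁺]) = 1 / (1 + 10^-1.01 + 10^-2.08)
   = 1 / (1 + 0.097724 + 0.0083176) = 1/1.1060 = 0.9041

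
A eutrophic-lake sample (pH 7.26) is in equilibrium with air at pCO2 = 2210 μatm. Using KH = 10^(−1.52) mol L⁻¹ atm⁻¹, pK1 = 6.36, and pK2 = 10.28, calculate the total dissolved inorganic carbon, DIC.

DIC = 0.597 mmol/L

[CO2*] = KH · pCO2 = 10^(−1.52) × 2210×10^-6 = 6.674×10^-5 mol/L
α₀ = 1/(1 + K1/[H⁺] + K1K2/[H⁺]²) = 1/(1 + 10^+0.90 + 10^-2.12) = 0.1117
DIC = [CO2*]/α₀ = 6.674×10^-5 / 0.1117 = 0.597 mmol/L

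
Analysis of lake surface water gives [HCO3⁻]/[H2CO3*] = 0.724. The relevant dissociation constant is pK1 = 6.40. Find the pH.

From K1 = [H⁺][HCO3⁻]/[H2CO3*]:  pH = pK1 + log₁₀([HCO3⁻]/[H2CO3*])
log₁₀(0.724) = -0.140
pH = 6.40 + (-0.140) = 6.26

pH = 6.26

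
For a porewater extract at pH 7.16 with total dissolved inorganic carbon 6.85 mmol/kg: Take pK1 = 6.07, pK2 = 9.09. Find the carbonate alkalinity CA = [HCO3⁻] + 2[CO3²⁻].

CA = 6.41 mmol/kg

CA = [HCO3⁻] + 2[CO3²⁻] = (α₁ + 2α₂)·DIC
At pH 7.16: [H⁺]/K1 = 10^-1.09 = 0.081283, K2/[H⁺] = 10^-1.93 = 0.011749
α₁ = 1/(1 + 0.081283 + 0.011749) = 1/1.0930 = 0.9149; α₂ = α₁·K2/[H⁺] = 0.01075
α₁ + 2α₂ = 0.9364
CA = 0.9364 × 6.85 = 6.41 mmol/kg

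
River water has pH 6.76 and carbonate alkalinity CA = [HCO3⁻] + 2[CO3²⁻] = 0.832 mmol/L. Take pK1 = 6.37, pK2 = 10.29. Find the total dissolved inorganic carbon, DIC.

DIC = 1.17 mmol/L

CA = [HCO3⁻] + 2[CO3²⁻] = (α₁ + 2α₂)·DIC
At pH 6.76: [H⁺]/K1 = 10^-0.39 = 0.40738, K2/[H⁺] = 10^-3.53 = 0.00029512
α₁ = 1/(1 + 0.40738 + 0.00029512) = 1/1.4077 = 0.7104; α₂ = α₁·K2/[H⁺] = 0.0002097
α₁ + 2α₂ = 0.7108
DIC = CA / (α₁ + 2α₂) = 0.832 / 0.7108 = 1.17 mmol/L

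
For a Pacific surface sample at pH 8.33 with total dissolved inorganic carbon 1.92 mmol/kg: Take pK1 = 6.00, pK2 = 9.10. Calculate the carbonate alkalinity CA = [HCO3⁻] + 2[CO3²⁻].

CA = [HCO3⁻] + 2[CO3²⁻] = (α₁ + 2α₂)·DIC
At pH 8.33: [H⁺]/K1 = 10^-2.33 = 0.0046774, K2/[H⁺] = 10^-0.77 = 0.16982
α₁ = 1/(1 + 0.0046774 + 0.16982) = 1/1.1745 = 0.8514; α₂ = α₁·K2/[H⁺] = 0.1446
α₁ + 2α₂ = 1.1406
CA = 1.1406 × 1.92 = 2.19 mmol/kg

CA = 2.19 mmol/kg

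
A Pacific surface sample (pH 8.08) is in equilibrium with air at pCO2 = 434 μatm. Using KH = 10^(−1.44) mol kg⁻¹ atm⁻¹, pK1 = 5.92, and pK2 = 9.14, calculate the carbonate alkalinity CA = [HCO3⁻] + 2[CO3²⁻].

CA = 2.67 mmol/kg

[CO2*] = KH · pCO2 = 10^(−1.44) × 434×10^-6 = 1.576×10^-5 mol/kg
α₀ = 1/(1 + K1/[H⁺] + K1K2/[H⁺]²) = 1/(1 + 10^+2.16 + 10^+1.10) = 0.006324
DIC = [CO2*]/α₀ = 1.576×10^-5 / 0.006324 = 2.492 mmol/kg
CA = (α₁ + 2α₂)·DIC = (0.9141 + 2×0.07961) × 2.492 = 2.67 mmol/kg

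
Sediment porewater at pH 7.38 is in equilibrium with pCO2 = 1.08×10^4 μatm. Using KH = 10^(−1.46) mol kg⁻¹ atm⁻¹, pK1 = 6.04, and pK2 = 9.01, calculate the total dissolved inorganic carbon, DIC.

[CO2*] = KH · pCO2 = 10^(−1.46) × 1.08×10^4×10^-6 = 3.745×10^-4 mol/kg
α₀ = 1/(1 + K1/[H⁺] + K1K2/[H⁺]²) = 1/(1 + 10^+1.34 + 10^-0.29) = 0.04275
DIC = [CO2*]/α₀ = 3.745×10^-4 / 0.04275 = 8.76 mmol/kg

DIC = 8.76 mmol/kg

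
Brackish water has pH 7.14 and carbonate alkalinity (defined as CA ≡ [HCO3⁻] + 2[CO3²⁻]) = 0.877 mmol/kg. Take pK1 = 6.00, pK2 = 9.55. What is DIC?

CA = [HCO3⁻] + 2[CO3²⁻] = (α₁ + 2α₂)·DIC
At pH 7.14: [H⁺]/K1 = 10^-1.14 = 0.072444, K2/[H⁺] = 10^-2.41 = 0.0038905
α₁ = 1/(1 + 0.072444 + 0.0038905) = 1/1.0763 = 0.9291; α₂ = α₁·K2/[H⁺] = 0.003615
α₁ + 2α₂ = 0.9363
DIC = CA / (α₁ + 2α₂) = 0.877 / 0.9363 = 0.937 mmol/kg

DIC = 0.937 mmol/kg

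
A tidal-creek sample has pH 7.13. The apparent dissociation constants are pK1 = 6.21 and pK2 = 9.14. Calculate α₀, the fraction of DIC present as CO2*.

α₀ = 1 / (1 + K1/[H⁺] + K1K2/[H⁺]²) = 1 / (1 + 10^+0.92 + 10^-1.09)
   = 1 / (1 + 8.3176 + 0.081283) = 1/9.3989 = 0.1064

α₀ = 0.106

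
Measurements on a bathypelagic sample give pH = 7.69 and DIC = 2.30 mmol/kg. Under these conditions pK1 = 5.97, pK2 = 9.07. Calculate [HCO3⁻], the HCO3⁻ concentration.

[HCO3⁻] = 2.17 mmol/kg

α₁ = 1 / (1 + [H⁺]/K1 + K2/[H⁺]) = 1 / (1 + 10^-1.72 + 10^-1.38)
   = 1 / (1 + 0.019055 + 0.041687) = 1/1.0607 = 0.9427
[HCO3⁻] = α₁ × DIC = 0.9427 × 2.30 = 2.17 mmol/kg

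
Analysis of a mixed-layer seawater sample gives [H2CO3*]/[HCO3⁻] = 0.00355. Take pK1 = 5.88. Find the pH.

From K1 = [H⁺][HCO3⁻]/[H2CO3*]:  pH = pK1 − log₁₀([H2CO3*]/[HCO3⁻])
log₁₀(0.00355) = -2.450
pH = 5.88 − (-2.450) = 8.33

pH = 8.33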